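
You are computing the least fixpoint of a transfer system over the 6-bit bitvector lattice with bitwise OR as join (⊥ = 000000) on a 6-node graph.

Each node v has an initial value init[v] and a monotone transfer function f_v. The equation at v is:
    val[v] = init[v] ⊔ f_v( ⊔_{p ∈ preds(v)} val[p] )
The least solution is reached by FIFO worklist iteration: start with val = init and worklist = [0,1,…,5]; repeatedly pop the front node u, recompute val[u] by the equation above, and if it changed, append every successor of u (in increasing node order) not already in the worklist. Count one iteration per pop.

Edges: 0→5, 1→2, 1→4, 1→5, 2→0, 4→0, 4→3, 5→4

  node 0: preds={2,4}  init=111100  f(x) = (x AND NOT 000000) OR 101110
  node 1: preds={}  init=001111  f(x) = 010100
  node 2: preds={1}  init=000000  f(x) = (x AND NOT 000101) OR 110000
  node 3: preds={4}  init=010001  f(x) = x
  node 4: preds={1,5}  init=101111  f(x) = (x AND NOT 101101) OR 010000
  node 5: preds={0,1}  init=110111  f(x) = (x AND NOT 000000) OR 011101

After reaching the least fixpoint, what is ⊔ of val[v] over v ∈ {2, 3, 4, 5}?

111111

Worklist (9 pops):
  #1 pop 0: in=101111 → 111111 (was 111100); enqueue []
  #2 pop 1: in=000000 → 011111 (was 001111); enqueue []
  #3 pop 2: in=011111 → 111010 (was 000000); enqueue [0]
  #4 pop 3: in=101111 → 111111 (was 010001); enqueue []
  #5 pop 4: in=111111 → 111111 (was 101111); enqueue [3]
  #6 pop 5: in=111111 → 111111 (was 110111); enqueue [4]
  #7 pop 0: in=111111 → 111111 (no change)
  #8 pop 3: in=111111 → 111111 (no change)
  #9 pop 4: in=111111 → 111111 (no change)

Fixpoint:
  val[0] = 111111
  val[1] = 011111
  val[2] = 111010
  val[3] = 111111
  val[4] = 111111
  val[5] = 111111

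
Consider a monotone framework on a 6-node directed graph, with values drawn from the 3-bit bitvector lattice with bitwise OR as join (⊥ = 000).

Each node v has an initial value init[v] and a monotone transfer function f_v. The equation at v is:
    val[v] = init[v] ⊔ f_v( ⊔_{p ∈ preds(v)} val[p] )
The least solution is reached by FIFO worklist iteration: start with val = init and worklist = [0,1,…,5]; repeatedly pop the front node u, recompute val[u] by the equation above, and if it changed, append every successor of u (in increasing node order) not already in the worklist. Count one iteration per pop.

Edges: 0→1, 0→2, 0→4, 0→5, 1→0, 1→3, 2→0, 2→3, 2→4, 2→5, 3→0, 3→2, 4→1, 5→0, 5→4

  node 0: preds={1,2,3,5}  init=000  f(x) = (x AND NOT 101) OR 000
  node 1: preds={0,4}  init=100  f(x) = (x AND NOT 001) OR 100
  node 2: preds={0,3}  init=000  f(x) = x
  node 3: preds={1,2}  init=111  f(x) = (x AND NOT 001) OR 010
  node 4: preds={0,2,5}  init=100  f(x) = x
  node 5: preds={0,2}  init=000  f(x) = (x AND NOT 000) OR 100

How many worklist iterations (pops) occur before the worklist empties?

Trace (9 dequeues):
  [1] u=0 | in 111 | out 010 | prev 000 | push {}
  [2] u=1 | in 110 | out 110 | prev 100 | push {0}
  [3] u=2 | in 111 | out 111 | prev 000 | push {}
  [4] u=3 | in 111 | out 111 | ==
  [5] u=4 | in 111 | out 111 | prev 100 | push {1}
  [6] u=5 | in 111 | out 111 | prev 000 | push {4}
  [7] u=0 | in 111 | out 010 | ==
  [8] u=1 | in 111 | out 110 | ==
  [9] u=4 | in 111 | out 111 | ==

Converged values:
  [0] 010
  [1] 110
  [2] 111
  [3] 111
  [4] 111
  [5] 111

9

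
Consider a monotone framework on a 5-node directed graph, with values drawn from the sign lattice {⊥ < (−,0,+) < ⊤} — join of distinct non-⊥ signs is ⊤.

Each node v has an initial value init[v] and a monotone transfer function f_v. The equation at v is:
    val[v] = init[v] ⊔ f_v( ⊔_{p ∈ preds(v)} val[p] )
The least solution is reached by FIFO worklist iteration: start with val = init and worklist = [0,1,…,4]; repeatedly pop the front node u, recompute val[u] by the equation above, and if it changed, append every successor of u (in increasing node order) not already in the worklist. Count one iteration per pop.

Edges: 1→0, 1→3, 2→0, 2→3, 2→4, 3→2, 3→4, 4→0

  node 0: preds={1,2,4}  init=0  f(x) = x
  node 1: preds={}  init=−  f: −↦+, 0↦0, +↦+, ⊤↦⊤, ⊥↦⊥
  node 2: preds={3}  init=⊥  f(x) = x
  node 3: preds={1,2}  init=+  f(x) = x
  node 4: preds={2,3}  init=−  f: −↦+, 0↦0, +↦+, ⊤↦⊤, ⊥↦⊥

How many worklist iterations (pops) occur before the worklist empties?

Worklist (10 pops):
  #1 pop 0: in=− → ⊤ (was 0); enqueue []
  #2 pop 1: in=⊥ → − (no change)
  #3 pop 2: in=+ → + (was ⊥); enqueue [0]
  #4 pop 3: in=⊤ → ⊤ (was +); enqueue [2]
  #5 pop 4: in=⊤ → ⊤ (was −); enqueue []
  #6 pop 0: in=⊤ → ⊤ (no change)
  #7 pop 2: in=⊤ → ⊤ (was +); enqueue [0,3,4]
  #8 pop 0: in=⊤ → ⊤ (no change)
  #9 pop 3: in=⊤ → ⊤ (no change)
  #10 pop 4: in=⊤ → ⊤ (no change)

Fixpoint:
  val[0] = ⊤
  val[1] = −
  val[2] = ⊤
  val[3] = ⊤
  val[4] = ⊤

10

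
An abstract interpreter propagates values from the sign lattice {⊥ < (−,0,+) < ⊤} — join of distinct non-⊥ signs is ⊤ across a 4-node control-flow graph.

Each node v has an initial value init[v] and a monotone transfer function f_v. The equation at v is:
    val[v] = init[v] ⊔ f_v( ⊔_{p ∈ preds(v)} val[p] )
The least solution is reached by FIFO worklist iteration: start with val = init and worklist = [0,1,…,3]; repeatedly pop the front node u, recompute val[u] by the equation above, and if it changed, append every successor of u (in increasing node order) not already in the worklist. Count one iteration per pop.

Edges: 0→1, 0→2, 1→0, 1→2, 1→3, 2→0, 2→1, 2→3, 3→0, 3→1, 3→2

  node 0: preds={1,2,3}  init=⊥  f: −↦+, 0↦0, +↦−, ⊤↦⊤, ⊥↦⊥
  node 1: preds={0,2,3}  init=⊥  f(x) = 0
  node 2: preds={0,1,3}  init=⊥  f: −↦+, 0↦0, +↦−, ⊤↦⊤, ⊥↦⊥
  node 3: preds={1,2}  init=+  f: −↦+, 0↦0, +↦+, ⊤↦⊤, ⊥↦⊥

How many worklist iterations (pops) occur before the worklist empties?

Trace (7 dequeues):
  [1] u=0 | in + | out − | prev ⊥ | push {}
  [2] u=1 | in ⊤ | out 0 | prev ⊥ | push {0}
  [3] u=2 | in ⊤ | out ⊤ | prev ⊥ | push {1}
  [4] u=3 | in ⊤ | out ⊤ | prev + | push {2}
  [5] u=0 | in ⊤ | out ⊤ | prev − | push {}
  [6] u=1 | in ⊤ | out 0 | ==
  [7] u=2 | in ⊤ | out ⊤ | ==

Converged values:
  [0] ⊤
  [1] 0
  [2] ⊤
  [3] ⊤

7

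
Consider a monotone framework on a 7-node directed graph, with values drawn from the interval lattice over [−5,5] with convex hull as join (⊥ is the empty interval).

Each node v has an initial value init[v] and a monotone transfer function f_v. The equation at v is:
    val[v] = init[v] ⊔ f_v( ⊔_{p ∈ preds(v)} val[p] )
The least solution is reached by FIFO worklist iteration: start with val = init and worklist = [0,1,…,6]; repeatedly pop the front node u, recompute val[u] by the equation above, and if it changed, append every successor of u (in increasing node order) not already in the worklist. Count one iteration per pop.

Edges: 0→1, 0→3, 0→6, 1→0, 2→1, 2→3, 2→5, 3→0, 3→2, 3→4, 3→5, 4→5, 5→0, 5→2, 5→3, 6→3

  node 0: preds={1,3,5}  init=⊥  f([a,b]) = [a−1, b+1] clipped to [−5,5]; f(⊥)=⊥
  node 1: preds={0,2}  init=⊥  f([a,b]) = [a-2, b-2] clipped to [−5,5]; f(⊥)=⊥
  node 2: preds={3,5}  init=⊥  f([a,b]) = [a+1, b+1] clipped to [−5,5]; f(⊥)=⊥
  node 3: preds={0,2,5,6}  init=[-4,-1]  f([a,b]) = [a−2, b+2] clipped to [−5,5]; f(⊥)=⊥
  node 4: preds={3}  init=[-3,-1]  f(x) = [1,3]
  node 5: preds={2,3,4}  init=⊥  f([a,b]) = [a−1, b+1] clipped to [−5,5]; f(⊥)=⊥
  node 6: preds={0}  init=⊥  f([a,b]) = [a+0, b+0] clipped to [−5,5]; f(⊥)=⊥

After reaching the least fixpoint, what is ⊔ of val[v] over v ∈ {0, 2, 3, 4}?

[-5,5]

Trace (19 dequeues):
  [1] u=0 | in [-4,-1] | out [-5,0] | prev ⊥ | push {}
  [2] u=1 | in [-5,0] | out [-5,-2] | prev ⊥ | push {0}
  [3] u=2 | in [-4,-1] | out [-3,0] | prev ⊥ | push {1}
  [4] u=3 | in [-5,0] | out [-5,2] | prev [-4,-1] | push {2}
  [5] u=4 | in [-5,2] | out [-3,3] | prev [-3,-1] | push {}
  [6] u=5 | in [-5,3] | out [-5,4] | prev ⊥ | push {3}
  [7] u=6 | in [-5,0] | out [-5,0] | prev ⊥ | push {}
  [8] u=0 | in [-5,4] | out [-5,5] | prev [-5,0] | push {6}
  [9] u=1 | in [-5,5] | out [-5,3] | prev [-5,-2] | push {0}
  [10] u=2 | in [-5,4] | out [-4,5] | prev [-3,0] | push {1,5}
  [11] u=3 | in [-5,5] | out [-5,5] | prev [-5,2] | push {2,4}
  [12] u=6 | in [-5,5] | out [-5,5] | prev [-5,0] | push {3}
  [13] u=0 | in [-5,5] | out [-5,5] | ==
  [14] u=1 | in [-5,5] | out [-5,3] | ==
  [15] u=5 | in [-5,5] | out [-5,5] | prev [-5,4] | push {0}
  [16] u=2 | in [-5,5] | out [-4,5] | ==
  [17] u=4 | in [-5,5] | out [-3,3] | ==
  [18] u=3 | in [-5,5] | out [-5,5] | ==
  [19] u=0 | in [-5,5] | out [-5,5] | ==

Converged values:
  [0] [-5,5]
  [1] [-5,3]
  [2] [-4,5]
  [3] [-5,5]
  [4] [-3,3]
  [5] [-5,5]
  [6] [-5,5]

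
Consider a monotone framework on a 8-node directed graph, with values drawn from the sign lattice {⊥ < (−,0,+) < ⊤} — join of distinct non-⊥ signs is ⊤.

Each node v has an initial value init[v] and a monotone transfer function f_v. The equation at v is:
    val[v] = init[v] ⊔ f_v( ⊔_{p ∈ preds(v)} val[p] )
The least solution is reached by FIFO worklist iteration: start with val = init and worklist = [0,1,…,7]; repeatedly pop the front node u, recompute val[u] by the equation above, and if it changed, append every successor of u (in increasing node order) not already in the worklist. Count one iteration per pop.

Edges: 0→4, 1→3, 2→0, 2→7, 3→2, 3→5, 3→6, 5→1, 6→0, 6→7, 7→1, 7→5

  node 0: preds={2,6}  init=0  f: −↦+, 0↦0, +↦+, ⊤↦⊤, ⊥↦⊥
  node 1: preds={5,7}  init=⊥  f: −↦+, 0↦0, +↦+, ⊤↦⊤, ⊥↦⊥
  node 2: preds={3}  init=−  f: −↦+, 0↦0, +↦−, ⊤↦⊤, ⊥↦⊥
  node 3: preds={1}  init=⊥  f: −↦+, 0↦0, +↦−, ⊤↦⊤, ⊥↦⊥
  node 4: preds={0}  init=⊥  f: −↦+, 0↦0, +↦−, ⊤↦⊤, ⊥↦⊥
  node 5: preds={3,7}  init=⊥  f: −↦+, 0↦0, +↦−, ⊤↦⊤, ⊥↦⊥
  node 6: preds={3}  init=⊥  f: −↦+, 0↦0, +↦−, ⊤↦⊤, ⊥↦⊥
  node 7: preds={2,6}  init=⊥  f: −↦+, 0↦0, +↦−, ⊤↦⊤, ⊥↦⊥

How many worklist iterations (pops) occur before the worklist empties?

24

Worklist (24 pops):
  #1 pop 0: in=− → ⊤ (was 0); enqueue []
  #2 pop 1: in=⊥ → ⊥ (no change)
  #3 pop 2: in=⊥ → − (no change)
  #4 pop 3: in=⊥ → ⊥ (no change)
  #5 pop 4: in=⊤ → ⊤ (was ⊥); enqueue []
  #6 pop 5: in=⊥ → ⊥ (no change)
  #7 pop 6: in=⊥ → ⊥ (no change)
  #8 pop 7: in=− → + (was ⊥); enqueue [1,5]
  #9 pop 1: in=+ → + (was ⊥); enqueue [3]
  #10 pop 5: in=+ → − (was ⊥); enqueue [1]
  #11 pop 3: in=+ → − (was ⊥); enqueue [2,5,6]
  #12 pop 1: in=⊤ → ⊤ (was +); enqueue [3]
  #13 pop 2: in=− → ⊤ (was −); enqueue [0,7]
  #14 pop 5: in=⊤ → ⊤ (was −); enqueue [1]
  #15 pop 6: in=− → + (was ⊥); enqueue []
  #16 pop 3: in=⊤ → ⊤ (was −); enqueue [2,5,6]
  #17 pop 0: in=⊤ → ⊤ (no change)
  #18 pop 7: in=⊤ → ⊤ (was +); enqueue []
  #19 pop 1: in=⊤ → ⊤ (no change)
  #20 pop 2: in=⊤ → ⊤ (no change)
  #21 pop 5: in=⊤ → ⊤ (no change)
  #22 pop 6: in=⊤ → ⊤ (was +); enqueue [0,7]
  #23 pop 0: in=⊤ → ⊤ (no change)
  #24 pop 7: in=⊤ → ⊤ (no change)

Fixpoint:
  val[0] = ⊤
  val[1] = ⊤
  val[2] = ⊤
  val[3] = ⊤
  val[4] = ⊤
  val[5] = ⊤
  val[6] = ⊤
  val[7] = ⊤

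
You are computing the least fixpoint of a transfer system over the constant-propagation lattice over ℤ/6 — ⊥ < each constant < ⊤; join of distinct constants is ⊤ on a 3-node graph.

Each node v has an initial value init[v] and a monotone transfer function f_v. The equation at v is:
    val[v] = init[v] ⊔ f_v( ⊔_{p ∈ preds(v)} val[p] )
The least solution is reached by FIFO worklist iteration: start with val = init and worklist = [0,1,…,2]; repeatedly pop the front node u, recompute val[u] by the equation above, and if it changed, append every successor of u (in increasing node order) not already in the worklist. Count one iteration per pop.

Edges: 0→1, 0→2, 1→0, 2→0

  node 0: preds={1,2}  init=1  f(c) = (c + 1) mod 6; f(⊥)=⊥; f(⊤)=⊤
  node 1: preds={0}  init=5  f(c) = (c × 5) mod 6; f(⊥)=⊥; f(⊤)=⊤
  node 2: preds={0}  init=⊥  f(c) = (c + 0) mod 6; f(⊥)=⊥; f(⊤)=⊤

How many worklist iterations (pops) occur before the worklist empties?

4

Worklist (4 pops):
  #1 pop 0: in=5 → ⊤ (was 1); enqueue []
  #2 pop 1: in=⊤ → ⊤ (was 5); enqueue [0]
  #3 pop 2: in=⊤ → ⊤ (was ⊥); enqueue []
  #4 pop 0: in=⊤ → ⊤ (no change)

Fixpoint:
  val[0] = ⊤
  val[1] = ⊤
  val[2] = ⊤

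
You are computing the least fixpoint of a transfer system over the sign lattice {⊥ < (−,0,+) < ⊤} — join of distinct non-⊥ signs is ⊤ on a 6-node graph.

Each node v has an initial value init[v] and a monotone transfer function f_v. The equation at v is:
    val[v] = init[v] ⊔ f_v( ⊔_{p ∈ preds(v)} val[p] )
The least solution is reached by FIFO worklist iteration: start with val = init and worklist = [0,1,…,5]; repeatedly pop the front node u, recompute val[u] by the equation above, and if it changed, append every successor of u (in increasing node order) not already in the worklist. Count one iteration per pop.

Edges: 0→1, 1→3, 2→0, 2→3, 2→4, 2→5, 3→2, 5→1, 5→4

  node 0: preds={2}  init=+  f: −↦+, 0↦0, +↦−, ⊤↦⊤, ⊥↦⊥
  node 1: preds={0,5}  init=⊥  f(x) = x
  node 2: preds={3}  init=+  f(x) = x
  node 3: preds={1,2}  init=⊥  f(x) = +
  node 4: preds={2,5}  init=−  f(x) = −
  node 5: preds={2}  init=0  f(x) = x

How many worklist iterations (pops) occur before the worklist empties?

Trace (9 dequeues):
  [1] u=0 | in + | out ⊤ | prev + | push {}
  [2] u=1 | in ⊤ | out ⊤ | prev ⊥ | push {}
  [3] u=2 | in ⊥ | out + | ==
  [4] u=3 | in ⊤ | out + | prev ⊥ | push {2}
  [5] u=4 | in ⊤ | out − | ==
  [6] u=5 | in + | out ⊤ | prev 0 | push {1,4}
  [7] u=2 | in + | out + | ==
  [8] u=1 | in ⊤ | out ⊤ | ==
  [9] u=4 | in ⊤ | out − | ==

Converged values:
  [0] ⊤
  [1] ⊤
  [2] +
  [3] +
  [4] −
  [5] ⊤

9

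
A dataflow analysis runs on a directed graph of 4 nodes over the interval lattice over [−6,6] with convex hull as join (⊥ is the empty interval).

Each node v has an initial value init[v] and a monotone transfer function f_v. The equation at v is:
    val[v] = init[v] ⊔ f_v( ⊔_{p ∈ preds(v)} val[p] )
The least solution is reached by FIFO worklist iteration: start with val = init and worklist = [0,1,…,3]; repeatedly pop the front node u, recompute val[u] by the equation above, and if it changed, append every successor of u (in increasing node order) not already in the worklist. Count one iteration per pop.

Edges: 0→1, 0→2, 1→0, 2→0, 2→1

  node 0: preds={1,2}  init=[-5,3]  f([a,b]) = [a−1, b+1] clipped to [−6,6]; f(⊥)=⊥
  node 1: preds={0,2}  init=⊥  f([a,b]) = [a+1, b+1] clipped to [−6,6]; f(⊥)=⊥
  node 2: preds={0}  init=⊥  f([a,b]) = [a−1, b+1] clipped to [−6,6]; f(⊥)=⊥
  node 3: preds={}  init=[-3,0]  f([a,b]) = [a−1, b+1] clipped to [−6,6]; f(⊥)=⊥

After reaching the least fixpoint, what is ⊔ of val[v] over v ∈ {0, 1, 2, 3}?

[-6,6]

Worklist (10 pops):
  #1 pop 0: in=⊥ → [-5,3] (no change)
  #2 pop 1: in=[-5,3] → [-4,4] (was ⊥); enqueue [0]
  #3 pop 2: in=[-5,3] → [-6,4] (was ⊥); enqueue [1]
  #4 pop 3: in=⊥ → [-3,0] (no change)
  #5 pop 0: in=[-6,4] → [-6,5] (was [-5,3]); enqueue [2]
  #6 pop 1: in=[-6,5] → [-5,6] (was [-4,4]); enqueue [0]
  #7 pop 2: in=[-6,5] → [-6,6] (was [-6,4]); enqueue [1]
  #8 pop 0: in=[-6,6] → [-6,6] (was [-6,5]); enqueue [2]
  #9 pop 1: in=[-6,6] → [-5,6] (no change)
  #10 pop 2: in=[-6,6] → [-6,6] (no change)

Fixpoint:
  val[0] = [-6,6]
  val[1] = [-5,6]
  val[2] = [-6,6]
  val[3] = [-3,0]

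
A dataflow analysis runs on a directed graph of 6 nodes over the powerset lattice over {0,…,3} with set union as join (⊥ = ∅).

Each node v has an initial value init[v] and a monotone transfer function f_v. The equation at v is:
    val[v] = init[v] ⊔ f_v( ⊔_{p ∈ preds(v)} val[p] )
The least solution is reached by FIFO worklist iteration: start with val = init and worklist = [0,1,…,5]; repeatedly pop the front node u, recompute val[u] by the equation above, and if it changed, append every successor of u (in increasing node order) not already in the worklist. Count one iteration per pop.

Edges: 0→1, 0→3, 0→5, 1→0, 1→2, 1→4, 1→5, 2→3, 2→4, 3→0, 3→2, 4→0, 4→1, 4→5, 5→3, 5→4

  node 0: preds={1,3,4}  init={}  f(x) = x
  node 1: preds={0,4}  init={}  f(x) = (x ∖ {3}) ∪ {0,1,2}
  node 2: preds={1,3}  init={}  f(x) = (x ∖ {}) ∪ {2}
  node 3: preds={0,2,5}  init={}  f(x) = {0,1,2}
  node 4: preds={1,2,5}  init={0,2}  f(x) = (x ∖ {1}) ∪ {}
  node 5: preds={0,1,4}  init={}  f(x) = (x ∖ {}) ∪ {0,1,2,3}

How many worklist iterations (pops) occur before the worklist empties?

16

Iteration log — 16 steps:
  step 1. node 0  ⊔preds={0,2}  new={0,2}  old={}  +wl: 
  step 2. node 1  ⊔preds={0,2}  new={0,1,2}  old={}  +wl: 0
  step 3. node 2  ⊔preds={0,1,2}  new={0,1,2}  old={}  +wl: 
  step 4. node 3  ⊔preds={0,1,2}  new={0,1,2}  old={}  +wl: 2
  step 5. node 4  ⊔preds={0,1,2}  new={0,2}  stable
  step 6. node 5  ⊔preds={0,1,2}  new={0,1,2,3}  old={}  +wl: 3,4
  step 7. node 0  ⊔preds={0,1,2}  new={0,1,2}  old={0,2}  +wl: 1,5
  step 8. node 2  ⊔preds={0,1,2}  new={0,1,2}  stable
  step 9. node 3  ⊔preds={0,1,2,3}  new={0,1,2}  stable
  step 10. node 4  ⊔preds={0,1,2,3}  new={0,2,3}  old={0,2}  +wl: 0
  step 11. node 1  ⊔preds={0,1,2,3}  new={0,1,2}  stable
  step 12. node 5  ⊔preds={0,1,2,3}  new={0,1,2,3}  stable
  step 13. node 0  ⊔preds={0,1,2,3}  new={0,1,2,3}  old={0,1,2}  +wl: 1,3,5
  step 14. node 1  ⊔preds={0,1,2,3}  new={0,1,2}  stable
  step 15. node 3  ⊔preds={0,1,2,3}  new={0,1,2}  stable
  step 16. node 5  ⊔preds={0,1,2,3}  new={0,1,2,3}  stable

Least fixpoint reached:
  node 0: {0,1,2,3}
  node 1: {0,1,2}
  node 2: {0,1,2}
  node 3: {0,1,2}
  node 4: {0,2,3}
  node 5: {0,1,2,3}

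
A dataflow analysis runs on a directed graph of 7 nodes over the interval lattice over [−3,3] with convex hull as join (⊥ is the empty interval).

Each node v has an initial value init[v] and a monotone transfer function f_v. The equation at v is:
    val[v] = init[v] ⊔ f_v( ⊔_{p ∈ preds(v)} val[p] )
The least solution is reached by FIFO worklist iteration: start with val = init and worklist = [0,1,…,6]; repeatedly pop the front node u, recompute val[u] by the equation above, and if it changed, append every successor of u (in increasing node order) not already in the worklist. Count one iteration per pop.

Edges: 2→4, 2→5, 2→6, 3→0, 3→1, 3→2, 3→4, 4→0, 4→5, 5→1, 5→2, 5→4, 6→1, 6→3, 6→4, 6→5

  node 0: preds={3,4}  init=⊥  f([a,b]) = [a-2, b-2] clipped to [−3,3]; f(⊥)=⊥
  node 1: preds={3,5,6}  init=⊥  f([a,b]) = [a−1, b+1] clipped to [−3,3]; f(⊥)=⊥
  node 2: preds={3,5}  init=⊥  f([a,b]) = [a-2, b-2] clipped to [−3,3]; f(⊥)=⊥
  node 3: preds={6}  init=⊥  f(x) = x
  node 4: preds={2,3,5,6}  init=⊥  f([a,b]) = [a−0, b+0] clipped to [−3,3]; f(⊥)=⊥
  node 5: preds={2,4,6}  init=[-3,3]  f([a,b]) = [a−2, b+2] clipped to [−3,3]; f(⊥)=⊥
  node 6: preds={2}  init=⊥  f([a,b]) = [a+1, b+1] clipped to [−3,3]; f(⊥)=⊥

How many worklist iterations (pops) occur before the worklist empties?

15

Worklist (15 pops):
  #1 pop 0: in=⊥ → ⊥ (no change)
  #2 pop 1: in=[-3,3] → [-3,3] (was ⊥); enqueue []
  #3 pop 2: in=[-3,3] → [-3,1] (was ⊥); enqueue []
  #4 pop 3: in=⊥ → ⊥ (no change)
  #5 pop 4: in=[-3,3] → [-3,3] (was ⊥); enqueue [0]
  #6 pop 5: in=[-3,3] → [-3,3] (no change)
  #7 pop 6: in=[-3,1] → [-2,2] (was ⊥); enqueue [1,3,4,5]
  #8 pop 0: in=[-3,3] → [-3,1] (was ⊥); enqueue []
  #9 pop 1: in=[-3,3] → [-3,3] (no change)
  #10 pop 3: in=[-2,2] → [-2,2] (was ⊥); enqueue [0,1,2]
  #11 pop 4: in=[-3,3] → [-3,3] (no change)
  #12 pop 5: in=[-3,3] → [-3,3] (no change)
  #13 pop 0: in=[-3,3] → [-3,1] (no change)
  #14 pop 1: in=[-3,3] → [-3,3] (no change)
  #15 pop 2: in=[-3,3] → [-3,1] (no change)

Fixpoint:
  val[0] = [-3,1]
  val[1] = [-3,3]
  val[2] = [-3,1]
  val[3] = [-2,2]
  val[4] = [-3,3]
  val[5] = [-3,3]
  val[6] = [-2,2]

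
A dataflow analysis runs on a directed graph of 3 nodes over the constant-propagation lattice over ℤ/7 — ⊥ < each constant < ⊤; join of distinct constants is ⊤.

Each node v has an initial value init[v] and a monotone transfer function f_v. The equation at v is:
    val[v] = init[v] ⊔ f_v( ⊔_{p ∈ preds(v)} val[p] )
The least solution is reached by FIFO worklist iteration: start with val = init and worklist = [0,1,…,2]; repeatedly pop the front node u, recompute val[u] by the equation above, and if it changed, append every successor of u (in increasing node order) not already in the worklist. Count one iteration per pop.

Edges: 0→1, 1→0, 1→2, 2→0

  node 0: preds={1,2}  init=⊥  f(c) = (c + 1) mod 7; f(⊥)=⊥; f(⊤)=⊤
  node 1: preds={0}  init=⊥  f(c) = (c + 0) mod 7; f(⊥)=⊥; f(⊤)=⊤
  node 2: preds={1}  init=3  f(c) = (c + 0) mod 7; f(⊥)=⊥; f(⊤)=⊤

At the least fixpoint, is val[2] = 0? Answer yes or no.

no

Worklist (7 pops):
  #1 pop 0: in=3 → 4 (was ⊥); enqueue []
  #2 pop 1: in=4 → 4 (was ⊥); enqueue [0]
  #3 pop 2: in=4 → ⊤ (was 3); enqueue []
  #4 pop 0: in=⊤ → ⊤ (was 4); enqueue [1]
  #5 pop 1: in=⊤ → ⊤ (was 4); enqueue [0,2]
  #6 pop 0: in=⊤ → ⊤ (no change)
  #7 pop 2: in=⊤ → ⊤ (no change)

Fixpoint:
  val[0] = ⊤
  val[1] = ⊤
  val[2] = ⊤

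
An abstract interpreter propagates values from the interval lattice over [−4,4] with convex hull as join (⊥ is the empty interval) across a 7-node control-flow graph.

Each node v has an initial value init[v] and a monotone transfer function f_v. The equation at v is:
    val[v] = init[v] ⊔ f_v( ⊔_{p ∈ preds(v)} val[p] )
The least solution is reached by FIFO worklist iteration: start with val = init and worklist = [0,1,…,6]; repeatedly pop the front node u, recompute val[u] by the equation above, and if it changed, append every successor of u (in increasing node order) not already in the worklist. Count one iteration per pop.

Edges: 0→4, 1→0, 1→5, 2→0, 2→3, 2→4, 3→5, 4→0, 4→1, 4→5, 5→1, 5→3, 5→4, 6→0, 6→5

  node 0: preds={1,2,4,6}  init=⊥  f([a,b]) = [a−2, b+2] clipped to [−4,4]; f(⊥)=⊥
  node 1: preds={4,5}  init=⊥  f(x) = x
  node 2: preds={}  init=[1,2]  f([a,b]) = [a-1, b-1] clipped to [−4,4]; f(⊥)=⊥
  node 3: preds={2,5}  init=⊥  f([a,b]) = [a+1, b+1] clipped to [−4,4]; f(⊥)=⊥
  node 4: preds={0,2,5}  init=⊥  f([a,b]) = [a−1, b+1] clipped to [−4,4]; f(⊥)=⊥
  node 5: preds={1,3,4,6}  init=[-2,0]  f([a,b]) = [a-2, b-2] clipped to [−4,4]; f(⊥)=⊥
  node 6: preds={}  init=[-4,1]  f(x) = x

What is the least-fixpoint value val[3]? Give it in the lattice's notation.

[-3,3]

Worklist (13 pops):
  #1 pop 0: in=[-4,2] → [-4,4] (was ⊥); enqueue []
  #2 pop 1: in=[-2,0] → [-2,0] (was ⊥); enqueue [0]
  #3 pop 2: in=⊥ → [1,2] (no change)
  #4 pop 3: in=[-2,2] → [-1,3] (was ⊥); enqueue []
  #5 pop 4: in=[-4,4] → [-4,4] (was ⊥); enqueue [1]
  #6 pop 5: in=[-4,4] → [-4,2] (was [-2,0]); enqueue [3,4]
  #7 pop 6: in=⊥ → [-4,1] (no change)
  #8 pop 0: in=[-4,4] → [-4,4] (no change)
  #9 pop 1: in=[-4,4] → [-4,4] (was [-2,0]); enqueue [0,5]
  #10 pop 3: in=[-4,2] → [-3,3] (was [-1,3]); enqueue []
  #11 pop 4: in=[-4,4] → [-4,4] (no change)
  #12 pop 0: in=[-4,4] → [-4,4] (no change)
  #13 pop 5: in=[-4,4] → [-4,2] (no change)

Fixpoint:
  val[0] = [-4,4]
  val[1] = [-4,4]
  val[2] = [1,2]
  val[3] = [-3,3]
  val[4] = [-4,4]
  val[5] = [-4,2]
  val[6] = [-4,1]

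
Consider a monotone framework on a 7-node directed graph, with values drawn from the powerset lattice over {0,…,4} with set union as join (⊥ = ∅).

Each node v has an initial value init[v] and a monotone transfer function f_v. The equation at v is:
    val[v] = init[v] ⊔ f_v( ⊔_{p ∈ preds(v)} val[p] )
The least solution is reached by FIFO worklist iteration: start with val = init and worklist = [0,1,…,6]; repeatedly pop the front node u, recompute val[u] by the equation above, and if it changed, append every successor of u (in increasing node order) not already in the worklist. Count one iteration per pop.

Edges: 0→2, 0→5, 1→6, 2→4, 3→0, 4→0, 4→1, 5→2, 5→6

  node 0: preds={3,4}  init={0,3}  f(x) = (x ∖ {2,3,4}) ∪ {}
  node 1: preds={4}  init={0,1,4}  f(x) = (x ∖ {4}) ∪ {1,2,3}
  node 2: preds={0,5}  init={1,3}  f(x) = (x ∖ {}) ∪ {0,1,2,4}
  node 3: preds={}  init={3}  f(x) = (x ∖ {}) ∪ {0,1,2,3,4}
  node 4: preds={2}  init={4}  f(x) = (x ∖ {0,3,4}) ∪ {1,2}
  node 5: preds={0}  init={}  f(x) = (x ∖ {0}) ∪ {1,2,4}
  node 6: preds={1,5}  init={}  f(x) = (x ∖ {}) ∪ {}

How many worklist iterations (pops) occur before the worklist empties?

11

Worklist (11 pops):
  #1 pop 0: in={3,4} → {0,3} (no change)
  #2 pop 1: in={4} → {0,1,2,3,4} (was {0,1,4}); enqueue []
  #3 pop 2: in={0,3} → {0,1,2,3,4} (was {1,3}); enqueue []
  #4 pop 3: in={} → {0,1,2,3,4} (was {3}); enqueue [0]
  #5 pop 4: in={0,1,2,3,4} → {1,2,4} (was {4}); enqueue [1]
  #6 pop 5: in={0,3} → {1,2,3,4} (was {}); enqueue [2]
  #7 pop 6: in={0,1,2,3,4} → {0,1,2,3,4} (was {}); enqueue []
  #8 pop 0: in={0,1,2,3,4} → {0,1,3} (was {0,3}); enqueue [5]
  #9 pop 1: in={1,2,4} → {0,1,2,3,4} (no change)
  #10 pop 2: in={0,1,2,3,4} → {0,1,2,3,4} (no change)
  #11 pop 5: in={0,1,3} → {1,2,3,4} (no change)

Fixpoint:
  val[0] = {0,1,3}
  val[1] = {0,1,2,3,4}
  val[2] = {0,1,2,3,4}
  val[3] = {0,1,2,3,4}
  val[4] = {1,2,4}
  val[5] = {1,2,3,4}
  val[6] = {0,1,2,3,4}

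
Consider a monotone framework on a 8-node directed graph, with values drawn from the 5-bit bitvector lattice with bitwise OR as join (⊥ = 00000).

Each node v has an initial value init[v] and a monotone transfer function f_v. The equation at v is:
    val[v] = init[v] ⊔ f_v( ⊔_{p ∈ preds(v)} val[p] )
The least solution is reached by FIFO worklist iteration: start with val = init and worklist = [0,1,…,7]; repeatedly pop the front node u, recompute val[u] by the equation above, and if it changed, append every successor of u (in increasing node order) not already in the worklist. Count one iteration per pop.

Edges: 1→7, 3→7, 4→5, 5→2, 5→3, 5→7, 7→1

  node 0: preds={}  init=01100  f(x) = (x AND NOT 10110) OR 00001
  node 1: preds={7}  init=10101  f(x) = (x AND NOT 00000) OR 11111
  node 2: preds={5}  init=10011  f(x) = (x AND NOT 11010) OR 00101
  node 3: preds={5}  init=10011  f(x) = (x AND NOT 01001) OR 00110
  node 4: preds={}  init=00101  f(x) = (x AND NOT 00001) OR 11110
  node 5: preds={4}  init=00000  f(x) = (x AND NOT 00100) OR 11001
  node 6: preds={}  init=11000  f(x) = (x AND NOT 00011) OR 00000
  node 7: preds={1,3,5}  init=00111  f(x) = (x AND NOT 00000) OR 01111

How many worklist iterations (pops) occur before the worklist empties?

Worklist (11 pops):
  #1 pop 0: in=00000 → 01101 (was 01100); enqueue []
  #2 pop 1: in=00111 → 11111 (was 10101); enqueue []
  #3 pop 2: in=00000 → 10111 (was 10011); enqueue []
  #4 pop 3: in=00000 → 10111 (was 10011); enqueue []
  #5 pop 4: in=00000 → 11111 (was 00101); enqueue []
  #6 pop 5: in=11111 → 11011 (was 00000); enqueue [2,3]
  #7 pop 6: in=00000 → 11000 (no change)
  #8 pop 7: in=11111 → 11111 (was 00111); enqueue [1]
  #9 pop 2: in=11011 → 10111 (no change)
  #10 pop 3: in=11011 → 10111 (no change)
  #11 pop 1: in=11111 → 11111 (no change)

Fixpoint:
  val[0] = 01101
  val[1] = 11111
  val[2] = 10111
  val[3] = 10111
  val[4] = 11111
  val[5] = 11011
  val[6] = 11000
  val[7] = 11111

11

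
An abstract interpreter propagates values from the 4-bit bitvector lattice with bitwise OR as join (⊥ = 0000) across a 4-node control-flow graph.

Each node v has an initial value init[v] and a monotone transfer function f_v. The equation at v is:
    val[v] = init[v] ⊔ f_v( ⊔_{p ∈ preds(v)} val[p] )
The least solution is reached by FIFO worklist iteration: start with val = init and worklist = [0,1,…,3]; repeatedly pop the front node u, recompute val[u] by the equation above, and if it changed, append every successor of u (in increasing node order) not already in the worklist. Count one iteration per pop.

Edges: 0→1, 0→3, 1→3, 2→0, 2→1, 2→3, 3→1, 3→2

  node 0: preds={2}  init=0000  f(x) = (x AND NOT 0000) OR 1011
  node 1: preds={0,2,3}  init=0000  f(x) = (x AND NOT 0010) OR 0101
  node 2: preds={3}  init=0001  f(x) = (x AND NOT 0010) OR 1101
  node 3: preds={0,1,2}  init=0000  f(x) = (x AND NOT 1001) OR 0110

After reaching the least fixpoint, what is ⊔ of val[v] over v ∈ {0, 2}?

Worklist (8 pops):
  #1 pop 0: in=0001 → 1011 (was 0000); enqueue []
  #2 pop 1: in=1011 → 1101 (was 0000); enqueue []
  #3 pop 2: in=0000 → 1101 (was 0001); enqueue [0,1]
  #4 pop 3: in=1111 → 0110 (was 0000); enqueue [2]
  #5 pop 0: in=1101 → 1111 (was 1011); enqueue [3]
  #6 pop 1: in=1111 → 1101 (no change)
  #7 pop 2: in=0110 → 1101 (no change)
  #8 pop 3: in=1111 → 0110 (no change)

Fixpoint:
  val[0] = 1111
  val[1] = 1101
  val[2] = 1101
  val[3] = 0110

1111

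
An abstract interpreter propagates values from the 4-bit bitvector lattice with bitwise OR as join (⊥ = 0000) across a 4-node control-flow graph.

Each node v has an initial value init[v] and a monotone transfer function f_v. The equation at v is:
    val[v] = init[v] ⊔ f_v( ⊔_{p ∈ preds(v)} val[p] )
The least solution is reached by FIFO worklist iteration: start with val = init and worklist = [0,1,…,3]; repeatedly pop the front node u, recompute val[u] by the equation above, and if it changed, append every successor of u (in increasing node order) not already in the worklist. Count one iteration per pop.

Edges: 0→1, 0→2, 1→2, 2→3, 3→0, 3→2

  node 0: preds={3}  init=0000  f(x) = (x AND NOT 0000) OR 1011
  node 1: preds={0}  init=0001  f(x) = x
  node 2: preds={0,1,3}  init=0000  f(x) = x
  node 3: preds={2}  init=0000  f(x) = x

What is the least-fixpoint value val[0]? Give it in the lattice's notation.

Worklist (6 pops):
  #1 pop 0: in=0000 → 1011 (was 0000); enqueue []
  #2 pop 1: in=1011 → 1011 (was 0001); enqueue []
  #3 pop 2: in=1011 → 1011 (was 0000); enqueue []
  #4 pop 3: in=1011 → 1011 (was 0000); enqueue [0,2]
  #5 pop 0: in=1011 → 1011 (no change)
  #6 pop 2: in=1011 → 1011 (no change)

Fixpoint:
  val[0] = 1011
  val[1] = 1011
  val[2] = 1011
  val[3] = 1011

1011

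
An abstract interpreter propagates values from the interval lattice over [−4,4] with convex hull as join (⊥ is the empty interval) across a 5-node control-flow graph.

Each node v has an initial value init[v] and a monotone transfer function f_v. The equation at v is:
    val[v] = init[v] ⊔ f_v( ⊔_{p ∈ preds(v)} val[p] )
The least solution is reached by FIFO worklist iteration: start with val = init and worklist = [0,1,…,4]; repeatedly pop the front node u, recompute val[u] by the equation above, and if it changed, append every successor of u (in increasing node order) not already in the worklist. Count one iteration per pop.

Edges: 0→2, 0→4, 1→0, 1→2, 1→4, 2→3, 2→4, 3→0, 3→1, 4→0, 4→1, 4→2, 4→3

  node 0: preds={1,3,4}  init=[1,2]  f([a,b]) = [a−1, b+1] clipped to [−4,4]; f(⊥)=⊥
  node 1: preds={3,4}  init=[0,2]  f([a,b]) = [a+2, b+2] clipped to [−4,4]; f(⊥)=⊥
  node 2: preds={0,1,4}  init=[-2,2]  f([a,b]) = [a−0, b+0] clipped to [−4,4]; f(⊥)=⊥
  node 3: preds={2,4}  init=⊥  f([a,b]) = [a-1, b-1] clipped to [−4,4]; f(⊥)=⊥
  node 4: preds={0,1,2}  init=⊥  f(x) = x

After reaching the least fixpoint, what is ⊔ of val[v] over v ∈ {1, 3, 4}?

[-4,4]

Worklist (16 pops):
  #1 pop 0: in=[0,2] → [-1,3] (was [1,2]); enqueue []
  #2 pop 1: in=⊥ → [0,2] (no change)
  #3 pop 2: in=[-1,3] → [-2,3] (was [-2,2]); enqueue []
  #4 pop 3: in=[-2,3] → [-3,2] (was ⊥); enqueue [0,1]
  #5 pop 4: in=[-2,3] → [-2,3] (was ⊥); enqueue [2,3]
  #6 pop 0: in=[-3,3] → [-4,4] (was [-1,3]); enqueue [4]
  #7 pop 1: in=[-3,3] → [-1,4] (was [0,2]); enqueue [0]
  #8 pop 2: in=[-4,4] → [-4,4] (was [-2,3]); enqueue []
  #9 pop 3: in=[-4,4] → [-4,3] (was [-3,2]); enqueue [1]
  #10 pop 4: in=[-4,4] → [-4,4] (was [-2,3]); enqueue [2,3]
  #11 pop 0: in=[-4,4] → [-4,4] (no change)
  #12 pop 1: in=[-4,4] → [-2,4] (was [-1,4]); enqueue [0,4]
  #13 pop 2: in=[-4,4] → [-4,4] (no change)
  #14 pop 3: in=[-4,4] → [-4,3] (no change)
  #15 pop 0: in=[-4,4] → [-4,4] (no change)
  #16 pop 4: in=[-4,4] → [-4,4] (no change)

Fixpoint:
  val[0] = [-4,4]
  val[1] = [-2,4]
  val[2] = [-4,4]
  val[3] = [-4,3]
  val[4] = [-4,4]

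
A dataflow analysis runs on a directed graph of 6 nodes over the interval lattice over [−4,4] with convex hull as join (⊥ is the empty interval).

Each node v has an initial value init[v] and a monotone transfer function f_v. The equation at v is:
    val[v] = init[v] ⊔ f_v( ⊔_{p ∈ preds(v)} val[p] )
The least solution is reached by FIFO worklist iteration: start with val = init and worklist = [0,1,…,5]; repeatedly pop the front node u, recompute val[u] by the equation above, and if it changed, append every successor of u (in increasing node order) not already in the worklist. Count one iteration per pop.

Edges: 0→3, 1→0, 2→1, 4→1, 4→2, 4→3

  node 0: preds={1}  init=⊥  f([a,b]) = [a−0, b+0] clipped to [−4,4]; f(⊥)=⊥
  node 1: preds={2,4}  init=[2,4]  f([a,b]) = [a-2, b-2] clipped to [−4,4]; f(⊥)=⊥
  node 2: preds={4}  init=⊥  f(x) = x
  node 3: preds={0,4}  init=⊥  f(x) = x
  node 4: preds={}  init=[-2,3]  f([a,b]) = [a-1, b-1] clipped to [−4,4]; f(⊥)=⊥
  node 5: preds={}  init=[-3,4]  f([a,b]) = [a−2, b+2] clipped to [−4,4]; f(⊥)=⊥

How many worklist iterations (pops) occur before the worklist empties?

Worklist (9 pops):
  #1 pop 0: in=[2,4] → [2,4] (was ⊥); enqueue []
  #2 pop 1: in=[-2,3] → [-4,4] (was [2,4]); enqueue [0]
  #3 pop 2: in=[-2,3] → [-2,3] (was ⊥); enqueue [1]
  #4 pop 3: in=[-2,4] → [-2,4] (was ⊥); enqueue []
  #5 pop 4: in=⊥ → [-2,3] (no change)
  #6 pop 5: in=⊥ → [-3,4] (no change)
  #7 pop 0: in=[-4,4] → [-4,4] (was [2,4]); enqueue [3]
  #8 pop 1: in=[-2,3] → [-4,4] (no change)
  #9 pop 3: in=[-4,4] → [-4,4] (was [-2,4]); enqueue []

Fixpoint:
  val[0] = [-4,4]
  val[1] = [-4,4]
  val[2] = [-2,3]
  val[3] = [-4,4]
  val[4] = [-2,3]
  val[5] = [-3,4]

9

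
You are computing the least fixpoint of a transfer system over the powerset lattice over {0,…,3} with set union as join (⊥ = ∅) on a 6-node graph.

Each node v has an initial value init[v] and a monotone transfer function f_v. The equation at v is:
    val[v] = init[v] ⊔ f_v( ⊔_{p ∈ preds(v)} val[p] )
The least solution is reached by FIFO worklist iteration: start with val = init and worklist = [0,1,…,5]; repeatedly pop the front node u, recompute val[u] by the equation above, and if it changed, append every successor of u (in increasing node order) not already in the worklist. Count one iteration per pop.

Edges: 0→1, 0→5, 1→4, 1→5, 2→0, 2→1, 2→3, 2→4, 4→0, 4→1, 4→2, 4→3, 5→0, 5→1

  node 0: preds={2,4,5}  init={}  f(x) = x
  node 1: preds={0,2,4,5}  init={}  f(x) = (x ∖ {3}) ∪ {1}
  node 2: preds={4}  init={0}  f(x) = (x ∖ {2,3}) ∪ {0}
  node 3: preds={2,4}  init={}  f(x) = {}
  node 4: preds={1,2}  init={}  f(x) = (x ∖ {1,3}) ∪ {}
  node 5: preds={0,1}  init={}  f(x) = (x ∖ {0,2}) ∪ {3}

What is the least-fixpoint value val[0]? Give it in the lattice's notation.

{0,1,3}

Worklist (11 pops):
  #1 pop 0: in={0} → {0} (was {}); enqueue []
  #2 pop 1: in={0} → {0,1} (was {}); enqueue []
  #3 pop 2: in={} → {0} (no change)
  #4 pop 3: in={0} → {} (no change)
  #5 pop 4: in={0,1} → {0} (was {}); enqueue [0,1,2,3]
  #6 pop 5: in={0,1} → {1,3} (was {}); enqueue []
  #7 pop 0: in={0,1,3} → {0,1,3} (was {0}); enqueue [5]
  #8 pop 1: in={0,1,3} → {0,1} (no change)
  #9 pop 2: in={0} → {0} (no change)
  #10 pop 3: in={0} → {} (no change)
  #11 pop 5: in={0,1,3} → {1,3} (no change)

Fixpoint:
  val[0] = {0,1,3}
  val[1] = {0,1}
  val[2] = {0}
  val[3] = {}
  val[4] = {0}
  val[5] = {1,3}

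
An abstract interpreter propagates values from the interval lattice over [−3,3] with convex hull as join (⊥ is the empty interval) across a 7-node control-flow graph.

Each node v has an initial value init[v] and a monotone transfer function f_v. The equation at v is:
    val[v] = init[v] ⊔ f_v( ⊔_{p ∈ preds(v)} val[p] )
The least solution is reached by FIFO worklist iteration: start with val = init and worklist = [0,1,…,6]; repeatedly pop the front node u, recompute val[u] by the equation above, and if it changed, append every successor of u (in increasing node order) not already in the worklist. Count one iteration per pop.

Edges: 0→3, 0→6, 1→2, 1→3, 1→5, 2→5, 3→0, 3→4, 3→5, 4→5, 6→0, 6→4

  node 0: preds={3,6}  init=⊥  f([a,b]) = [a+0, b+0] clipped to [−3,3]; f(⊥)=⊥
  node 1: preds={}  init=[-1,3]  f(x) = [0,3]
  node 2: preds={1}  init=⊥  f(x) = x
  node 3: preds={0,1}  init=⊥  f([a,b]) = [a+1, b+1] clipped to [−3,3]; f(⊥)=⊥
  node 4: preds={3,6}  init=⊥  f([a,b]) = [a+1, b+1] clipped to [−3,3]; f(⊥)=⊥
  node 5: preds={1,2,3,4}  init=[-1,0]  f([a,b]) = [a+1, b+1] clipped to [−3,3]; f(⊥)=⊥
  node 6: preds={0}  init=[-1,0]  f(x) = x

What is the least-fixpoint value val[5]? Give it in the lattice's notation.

[-1,3]

Worklist (12 pops):
  #1 pop 0: in=[-1,0] → [-1,0] (was ⊥); enqueue []
  #2 pop 1: in=⊥ → [-1,3] (no change)
  #3 pop 2: in=[-1,3] → [-1,3] (was ⊥); enqueue []
  #4 pop 3: in=[-1,3] → [0,3] (was ⊥); enqueue [0]
  #5 pop 4: in=[-1,3] → [0,3] (was ⊥); enqueue []
  #6 pop 5: in=[-1,3] → [-1,3] (was [-1,0]); enqueue []
  #7 pop 6: in=[-1,0] → [-1,0] (no change)
  #8 pop 0: in=[-1,3] → [-1,3] (was [-1,0]); enqueue [3,6]
  #9 pop 3: in=[-1,3] → [0,3] (no change)
  #10 pop 6: in=[-1,3] → [-1,3] (was [-1,0]); enqueue [0,4]
  #11 pop 0: in=[-1,3] → [-1,3] (no change)
  #12 pop 4: in=[-1,3] → [0,3] (no change)

Fixpoint:
  val[0] = [-1,3]
  val[1] = [-1,3]
  val[2] = [-1,3]
  val[3] = [0,3]
  val[4] = [0,3]
  val[5] = [-1,3]
  val[6] = [-1,3]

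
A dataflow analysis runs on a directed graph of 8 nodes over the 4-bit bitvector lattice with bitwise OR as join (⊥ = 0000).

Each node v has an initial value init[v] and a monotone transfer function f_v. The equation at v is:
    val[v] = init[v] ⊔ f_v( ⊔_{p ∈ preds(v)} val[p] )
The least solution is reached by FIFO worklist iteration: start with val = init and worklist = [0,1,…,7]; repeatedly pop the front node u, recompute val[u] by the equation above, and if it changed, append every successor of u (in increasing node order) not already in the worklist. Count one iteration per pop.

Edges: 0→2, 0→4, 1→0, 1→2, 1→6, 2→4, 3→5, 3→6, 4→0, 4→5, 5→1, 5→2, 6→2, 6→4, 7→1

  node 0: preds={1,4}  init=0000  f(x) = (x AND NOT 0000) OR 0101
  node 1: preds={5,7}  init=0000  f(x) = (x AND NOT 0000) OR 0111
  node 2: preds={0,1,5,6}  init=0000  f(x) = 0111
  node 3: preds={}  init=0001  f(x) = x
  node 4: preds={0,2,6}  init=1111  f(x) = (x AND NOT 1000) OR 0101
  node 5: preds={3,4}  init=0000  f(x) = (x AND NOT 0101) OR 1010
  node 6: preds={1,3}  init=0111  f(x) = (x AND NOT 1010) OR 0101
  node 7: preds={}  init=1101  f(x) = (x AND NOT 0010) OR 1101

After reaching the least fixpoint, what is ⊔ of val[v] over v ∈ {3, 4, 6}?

1111

Worklist (11 pops):
  #1 pop 0: in=1111 → 1111 (was 0000); enqueue []
  #2 pop 1: in=1101 → 1111 (was 0000); enqueue [0]
  #3 pop 2: in=1111 → 0111 (was 0000); enqueue []
  #4 pop 3: in=0000 → 0001 (no change)
  #5 pop 4: in=1111 → 1111 (no change)
  #6 pop 5: in=1111 → 1010 (was 0000); enqueue [1,2]
  #7 pop 6: in=1111 → 0111 (no change)
  #8 pop 7: in=0000 → 1101 (no change)
  #9 pop 0: in=1111 → 1111 (no change)
  #10 pop 1: in=1111 → 1111 (no change)
  #11 pop 2: in=1111 → 0111 (no change)

Fixpoint:
  val[0] = 1111
  val[1] = 1111
  val[2] = 0111
  val[3] = 0001
  val[4] = 1111
  val[5] = 1010
  val[6] = 0111
  val[7] = 1101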